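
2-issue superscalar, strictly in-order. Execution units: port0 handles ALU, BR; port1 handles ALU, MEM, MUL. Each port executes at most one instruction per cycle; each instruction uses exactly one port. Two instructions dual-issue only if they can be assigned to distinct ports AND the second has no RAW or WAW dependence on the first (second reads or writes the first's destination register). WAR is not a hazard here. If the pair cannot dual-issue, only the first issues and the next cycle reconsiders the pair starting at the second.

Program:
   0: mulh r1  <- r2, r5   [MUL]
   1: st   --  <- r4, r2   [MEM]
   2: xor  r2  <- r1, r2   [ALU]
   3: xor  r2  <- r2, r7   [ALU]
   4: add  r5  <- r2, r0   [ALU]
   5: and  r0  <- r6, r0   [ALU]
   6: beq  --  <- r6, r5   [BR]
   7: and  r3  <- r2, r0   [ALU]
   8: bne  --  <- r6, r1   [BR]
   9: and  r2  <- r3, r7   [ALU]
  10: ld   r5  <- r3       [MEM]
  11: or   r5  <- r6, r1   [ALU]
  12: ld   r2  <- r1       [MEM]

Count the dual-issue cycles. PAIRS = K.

#0 head=0: mulh.MUL i0 no-port MUL/MEM
#1 head=1: st.MEM/xor.ALU i1/i2 dual
#2 head=3: xor.ALU i3 RAW r2
#3 head=4: add.ALU/and.ALU i4/i5 dual
#4 head=6: beq.BR/and.ALU i6/i7 dual
#5 head=8: bne.BR/and.ALU i8/i9 dual
#6 head=10: ld.MEM i10 WAW r5
#7 head=11: or.ALU/ld.MEM i11/i12 dual

PAIRS = 5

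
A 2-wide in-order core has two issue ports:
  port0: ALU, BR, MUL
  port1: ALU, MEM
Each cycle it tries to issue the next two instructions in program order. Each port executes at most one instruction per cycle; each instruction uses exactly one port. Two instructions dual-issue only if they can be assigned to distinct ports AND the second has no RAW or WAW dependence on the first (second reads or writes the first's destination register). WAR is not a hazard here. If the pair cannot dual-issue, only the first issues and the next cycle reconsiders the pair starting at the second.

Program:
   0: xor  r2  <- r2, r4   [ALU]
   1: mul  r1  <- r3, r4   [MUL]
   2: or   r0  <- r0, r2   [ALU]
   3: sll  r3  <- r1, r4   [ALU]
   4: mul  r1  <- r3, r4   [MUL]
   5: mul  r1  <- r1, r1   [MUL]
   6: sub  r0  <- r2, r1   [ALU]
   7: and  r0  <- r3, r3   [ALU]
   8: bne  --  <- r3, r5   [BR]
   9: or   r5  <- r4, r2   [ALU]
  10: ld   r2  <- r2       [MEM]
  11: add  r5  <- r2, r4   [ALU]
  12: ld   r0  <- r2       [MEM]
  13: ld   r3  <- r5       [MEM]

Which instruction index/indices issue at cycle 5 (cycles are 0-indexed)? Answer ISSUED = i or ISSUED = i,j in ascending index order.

#0 head=0: xor.ALU;mul.MUL i0,i1 pair
#1 head=2: or.ALU;sll.ALU i2,i3 pair
#2 head=4: mul.MUL i4 no-port MUL/MUL
#3 head=5: mul.MUL i5 RAW r1
#4 head=6: sub.ALU i6 WAW r0
#5 head=7: and.ALU;bne.BR i7,i8 pair
#6 head=9: or.ALU;ld.MEM i9,i10 pair
#7 head=11: add.ALU;ld.MEM i11,i12 pair
#8 head=13: ld.MEM i13 tail

ISSUED = 7,8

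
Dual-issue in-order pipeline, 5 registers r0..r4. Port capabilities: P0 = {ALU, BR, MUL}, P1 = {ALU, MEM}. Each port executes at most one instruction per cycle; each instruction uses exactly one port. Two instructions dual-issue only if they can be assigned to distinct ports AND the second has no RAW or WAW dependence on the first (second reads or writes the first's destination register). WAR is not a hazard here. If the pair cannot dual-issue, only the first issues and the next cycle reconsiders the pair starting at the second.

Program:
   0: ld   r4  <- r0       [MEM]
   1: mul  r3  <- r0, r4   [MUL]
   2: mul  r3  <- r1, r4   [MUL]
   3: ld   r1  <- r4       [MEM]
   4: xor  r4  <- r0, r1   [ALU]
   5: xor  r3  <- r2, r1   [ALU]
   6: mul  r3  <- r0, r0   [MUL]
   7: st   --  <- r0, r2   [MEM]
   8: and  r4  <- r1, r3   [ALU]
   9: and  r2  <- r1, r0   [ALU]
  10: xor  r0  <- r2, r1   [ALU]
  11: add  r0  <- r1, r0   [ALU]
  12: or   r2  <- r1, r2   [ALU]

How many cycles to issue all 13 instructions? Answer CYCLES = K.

[0] i0  ld.MEM  -- RAW r4
[1] i1  mul.MUL  -- no-port MUL/MUL
[2] i2+i3  mul.MUL/ld.MEM  -- dual
[3] i4+i5  xor.ALU/xor.ALU  -- dual
[4] i6+i7  mul.MUL/st.MEM  -- dual
[5] i8+i9  and.ALU/and.ALU  -- dual
[6] i10  xor.ALU  -- RAW+WAW r0
[7] i11+i12  add.ALU/or.ALU  -- dual

CYCLES = 8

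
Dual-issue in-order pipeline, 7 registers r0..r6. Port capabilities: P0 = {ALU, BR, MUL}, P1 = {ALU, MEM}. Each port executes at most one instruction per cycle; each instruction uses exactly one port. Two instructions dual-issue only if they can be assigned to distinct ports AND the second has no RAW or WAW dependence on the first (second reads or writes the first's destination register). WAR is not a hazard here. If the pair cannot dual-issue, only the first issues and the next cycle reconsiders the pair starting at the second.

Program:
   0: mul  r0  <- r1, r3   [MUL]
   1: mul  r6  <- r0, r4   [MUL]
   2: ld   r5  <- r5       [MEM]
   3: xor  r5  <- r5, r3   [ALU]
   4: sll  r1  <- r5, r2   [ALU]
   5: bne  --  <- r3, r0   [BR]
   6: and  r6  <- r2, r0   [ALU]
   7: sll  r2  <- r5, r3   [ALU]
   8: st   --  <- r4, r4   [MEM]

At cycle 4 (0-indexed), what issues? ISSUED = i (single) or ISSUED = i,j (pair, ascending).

c0: i0 mul  no-port MUL/MUL
c1: i1/i2 mul;ld  2-wide
c2: i3 xor  RAW r5
c3: i4/i5 sll;bne  2-wide
c4: i6/i7 and;sll  2-wide
c5: i8 st  tail

ISSUED = 6,7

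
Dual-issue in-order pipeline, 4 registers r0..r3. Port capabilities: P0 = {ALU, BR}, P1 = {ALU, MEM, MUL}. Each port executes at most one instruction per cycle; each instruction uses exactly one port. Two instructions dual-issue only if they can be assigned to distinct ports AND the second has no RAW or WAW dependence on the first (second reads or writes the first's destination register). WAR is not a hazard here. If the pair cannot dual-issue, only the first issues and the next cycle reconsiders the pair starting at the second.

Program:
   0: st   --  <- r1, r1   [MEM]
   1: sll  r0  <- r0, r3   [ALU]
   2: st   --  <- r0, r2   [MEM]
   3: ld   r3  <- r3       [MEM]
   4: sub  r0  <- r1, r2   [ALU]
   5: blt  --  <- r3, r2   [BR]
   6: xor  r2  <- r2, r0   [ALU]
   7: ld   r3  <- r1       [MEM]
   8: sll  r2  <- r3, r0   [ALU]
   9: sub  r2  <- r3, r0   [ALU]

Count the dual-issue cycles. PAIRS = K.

PAIRS = 3

c0: i0&i1 st.MEM;sll.ALU  dual
c1: i2 st.MEM  no-port MEM/MEM
c2: i3&i4 ld.MEM;sub.ALU  dual
c3: i5&i6 blt.BR;xor.ALU  dual
c4: i7 ld.MEM  RAW r3
c5: i8 sll.ALU  WAW r2
c6: i9 sub.ALU  tail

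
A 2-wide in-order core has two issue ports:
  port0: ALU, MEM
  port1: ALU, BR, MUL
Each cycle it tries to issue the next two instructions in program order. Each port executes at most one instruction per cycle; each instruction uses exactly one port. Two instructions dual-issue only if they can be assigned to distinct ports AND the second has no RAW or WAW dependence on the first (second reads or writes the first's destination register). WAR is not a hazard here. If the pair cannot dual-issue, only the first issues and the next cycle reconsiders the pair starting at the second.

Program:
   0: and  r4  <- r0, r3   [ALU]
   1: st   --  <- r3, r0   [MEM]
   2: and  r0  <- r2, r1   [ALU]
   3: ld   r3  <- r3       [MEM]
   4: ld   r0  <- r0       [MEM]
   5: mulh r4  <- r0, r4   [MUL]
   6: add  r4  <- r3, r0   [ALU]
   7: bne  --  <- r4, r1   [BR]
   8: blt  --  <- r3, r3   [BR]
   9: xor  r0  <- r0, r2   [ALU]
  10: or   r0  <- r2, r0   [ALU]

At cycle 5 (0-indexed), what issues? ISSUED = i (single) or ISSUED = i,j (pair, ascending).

t=0 i0,i1:and st ; pair
t=1 i2,i3:and ld ; pair
t=2 i4:ld ; RAW r0
t=3 i5:mulh ; WAW r4
t=4 i6:add ; RAW r4
t=5 i7:bne ; no-port BR/BR
t=6 i8,i9:blt xor ; pair
t=7 i10:or ; tail

ISSUED = 7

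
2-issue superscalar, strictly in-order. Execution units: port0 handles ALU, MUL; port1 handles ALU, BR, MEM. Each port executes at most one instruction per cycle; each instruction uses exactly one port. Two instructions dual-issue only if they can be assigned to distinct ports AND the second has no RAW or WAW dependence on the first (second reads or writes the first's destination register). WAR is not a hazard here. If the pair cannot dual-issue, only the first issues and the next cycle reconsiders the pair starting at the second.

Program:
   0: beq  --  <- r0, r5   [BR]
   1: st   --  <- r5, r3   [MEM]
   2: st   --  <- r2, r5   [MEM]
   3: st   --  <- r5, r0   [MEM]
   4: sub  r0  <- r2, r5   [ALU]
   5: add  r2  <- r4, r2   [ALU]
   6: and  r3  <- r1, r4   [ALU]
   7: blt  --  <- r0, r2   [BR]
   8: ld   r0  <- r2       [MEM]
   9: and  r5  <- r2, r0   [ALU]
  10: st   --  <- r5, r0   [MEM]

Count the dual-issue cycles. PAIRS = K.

PAIRS = 2

#0 head=0: beq i0 no-port BR/MEM
#1 head=1: st i1 no-port MEM/MEM
#2 head=2: st i2 no-port MEM/MEM
#3 head=3: st sub i3/i4 pair
#4 head=5: add and i5/i6 pair
#5 head=7: blt i7 no-port BR/MEM
#6 head=8: ld i8 RAW r0
#7 head=9: and i9 RAW r5
#8 head=10: st i10 tail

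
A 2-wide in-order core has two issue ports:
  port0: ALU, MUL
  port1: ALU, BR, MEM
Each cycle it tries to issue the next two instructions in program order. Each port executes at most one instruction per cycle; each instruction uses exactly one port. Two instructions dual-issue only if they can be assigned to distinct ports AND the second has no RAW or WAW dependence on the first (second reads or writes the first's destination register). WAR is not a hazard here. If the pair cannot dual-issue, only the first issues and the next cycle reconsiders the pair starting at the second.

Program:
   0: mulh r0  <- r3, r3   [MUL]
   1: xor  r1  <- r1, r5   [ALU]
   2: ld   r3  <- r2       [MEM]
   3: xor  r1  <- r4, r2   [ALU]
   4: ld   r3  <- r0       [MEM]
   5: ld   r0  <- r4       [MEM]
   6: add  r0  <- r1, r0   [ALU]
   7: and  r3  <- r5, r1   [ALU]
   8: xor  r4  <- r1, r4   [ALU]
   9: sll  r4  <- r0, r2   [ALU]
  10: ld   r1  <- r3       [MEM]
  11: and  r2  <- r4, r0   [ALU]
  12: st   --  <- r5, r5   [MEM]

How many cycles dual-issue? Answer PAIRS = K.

PAIRS = 5

[0] i0,i1  mulh.MUL;xor.ALU  -- pair
[1] i2,i3  ld.MEM;xor.ALU  -- pair
[2] i4  ld.MEM  -- no-port MEM/MEM
[3] i5  ld.MEM  -- RAW+WAW r0
[4] i6,i7  add.ALU;and.ALU  -- pair
[5] i8  xor.ALU  -- WAW r4
[6] i9,i10  sll.ALU;ld.MEM  -- pair
[7] i11,i12  and.ALU;st.MEM  -- pair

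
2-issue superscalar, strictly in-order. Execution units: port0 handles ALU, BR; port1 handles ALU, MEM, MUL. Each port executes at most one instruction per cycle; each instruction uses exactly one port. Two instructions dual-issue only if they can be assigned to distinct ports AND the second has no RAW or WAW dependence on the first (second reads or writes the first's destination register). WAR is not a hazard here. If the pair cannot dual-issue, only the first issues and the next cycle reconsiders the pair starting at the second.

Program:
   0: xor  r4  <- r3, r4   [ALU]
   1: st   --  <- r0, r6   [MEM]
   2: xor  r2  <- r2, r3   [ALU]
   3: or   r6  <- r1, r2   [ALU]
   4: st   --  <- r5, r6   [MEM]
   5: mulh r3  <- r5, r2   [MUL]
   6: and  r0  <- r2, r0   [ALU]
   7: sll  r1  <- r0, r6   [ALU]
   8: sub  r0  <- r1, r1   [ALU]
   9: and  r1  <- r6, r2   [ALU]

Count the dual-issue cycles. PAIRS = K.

  cy0 -> i0,i1 (xor;st) 2-wide
  cy1 -> i2 (xor) RAW r2
  cy2 -> i3 (or) RAW r6
  cy3 -> i4 (st) no-port MEM/MUL
  cy4 -> i5,i6 (mulh;and) 2-wide
  cy5 -> i7 (sll) RAW r1
  cy6 -> i8,i9 (sub;and) 2-wide

PAIRS = 3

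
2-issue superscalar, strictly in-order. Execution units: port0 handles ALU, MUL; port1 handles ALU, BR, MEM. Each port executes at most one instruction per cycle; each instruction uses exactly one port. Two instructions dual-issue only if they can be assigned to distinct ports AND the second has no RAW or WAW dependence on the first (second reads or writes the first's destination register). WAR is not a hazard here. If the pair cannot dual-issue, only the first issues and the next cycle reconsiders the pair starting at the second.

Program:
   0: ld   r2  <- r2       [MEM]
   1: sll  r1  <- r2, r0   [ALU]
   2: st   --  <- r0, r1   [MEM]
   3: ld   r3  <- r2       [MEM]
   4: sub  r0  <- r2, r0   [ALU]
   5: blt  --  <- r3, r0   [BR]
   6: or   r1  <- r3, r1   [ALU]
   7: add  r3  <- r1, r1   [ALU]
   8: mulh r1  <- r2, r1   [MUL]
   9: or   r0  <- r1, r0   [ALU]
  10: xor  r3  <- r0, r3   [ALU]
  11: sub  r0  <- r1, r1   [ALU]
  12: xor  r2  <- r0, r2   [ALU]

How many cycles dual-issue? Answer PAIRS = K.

PAIRS = 4

0. ld @i0  | RAW r2
1. sll @i1  | RAW r1
2. st @i2  | no-port MEM/MEM
3. ld+sub @i3&i4  | 2-wide
4. blt+or @i5&i6  | 2-wide
5. add+mulh @i7&i8  | 2-wide
6. or @i9  | RAW r0
7. xor+sub @i10&i11  | 2-wide
8. xor @i12  | tail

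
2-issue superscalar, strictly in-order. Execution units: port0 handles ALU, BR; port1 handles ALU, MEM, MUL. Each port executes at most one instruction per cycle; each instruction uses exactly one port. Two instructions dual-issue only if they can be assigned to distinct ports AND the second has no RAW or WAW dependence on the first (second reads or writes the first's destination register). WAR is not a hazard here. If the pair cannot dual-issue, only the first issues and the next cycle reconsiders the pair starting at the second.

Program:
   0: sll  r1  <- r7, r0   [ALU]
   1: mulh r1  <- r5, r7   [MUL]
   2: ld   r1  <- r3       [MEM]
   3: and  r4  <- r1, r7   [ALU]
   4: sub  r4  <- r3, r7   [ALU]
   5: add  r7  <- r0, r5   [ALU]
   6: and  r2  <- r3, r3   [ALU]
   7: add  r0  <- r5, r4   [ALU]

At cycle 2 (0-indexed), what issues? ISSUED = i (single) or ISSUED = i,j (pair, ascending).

c0: i0 sll  WAW r1
c1: i1 mulh  no-port MUL/MEM
c2: i2 ld  RAW r1
c3: i3 and  WAW r4
c4: i4+i5 sub add  dual
c5: i6+i7 and add  dual

ISSUED = 2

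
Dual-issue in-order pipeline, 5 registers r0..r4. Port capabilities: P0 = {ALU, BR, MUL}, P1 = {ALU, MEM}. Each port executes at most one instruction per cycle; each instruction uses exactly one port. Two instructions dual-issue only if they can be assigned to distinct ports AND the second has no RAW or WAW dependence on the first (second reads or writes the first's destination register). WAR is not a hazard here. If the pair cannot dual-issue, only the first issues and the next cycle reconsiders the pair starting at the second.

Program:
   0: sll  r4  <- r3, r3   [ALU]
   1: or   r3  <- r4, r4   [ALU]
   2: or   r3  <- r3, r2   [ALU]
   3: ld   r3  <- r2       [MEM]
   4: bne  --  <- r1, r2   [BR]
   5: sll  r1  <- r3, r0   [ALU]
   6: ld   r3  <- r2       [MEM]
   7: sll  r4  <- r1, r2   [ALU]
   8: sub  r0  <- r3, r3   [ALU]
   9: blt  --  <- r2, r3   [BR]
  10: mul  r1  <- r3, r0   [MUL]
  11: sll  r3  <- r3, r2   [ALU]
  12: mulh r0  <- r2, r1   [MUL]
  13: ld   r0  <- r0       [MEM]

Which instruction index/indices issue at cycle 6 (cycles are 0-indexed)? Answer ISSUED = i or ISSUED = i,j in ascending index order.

ISSUED = 9

c0: i0 sll.ALU  RAW r4
c1: i1 or.ALU  RAW+WAW r3
c2: i2 or.ALU  WAW r3
c3: i3/i4 ld.MEM bne.BR  dual
c4: i5/i6 sll.ALU ld.MEM  dual
c5: i7/i8 sll.ALU sub.ALU  dual
c6: i9 blt.BR  no-port BR/MUL
c7: i10/i11 mul.MUL sll.ALU  dual
c8: i12 mulh.MUL  RAW+WAW r0
c9: i13 ld.MEM  tail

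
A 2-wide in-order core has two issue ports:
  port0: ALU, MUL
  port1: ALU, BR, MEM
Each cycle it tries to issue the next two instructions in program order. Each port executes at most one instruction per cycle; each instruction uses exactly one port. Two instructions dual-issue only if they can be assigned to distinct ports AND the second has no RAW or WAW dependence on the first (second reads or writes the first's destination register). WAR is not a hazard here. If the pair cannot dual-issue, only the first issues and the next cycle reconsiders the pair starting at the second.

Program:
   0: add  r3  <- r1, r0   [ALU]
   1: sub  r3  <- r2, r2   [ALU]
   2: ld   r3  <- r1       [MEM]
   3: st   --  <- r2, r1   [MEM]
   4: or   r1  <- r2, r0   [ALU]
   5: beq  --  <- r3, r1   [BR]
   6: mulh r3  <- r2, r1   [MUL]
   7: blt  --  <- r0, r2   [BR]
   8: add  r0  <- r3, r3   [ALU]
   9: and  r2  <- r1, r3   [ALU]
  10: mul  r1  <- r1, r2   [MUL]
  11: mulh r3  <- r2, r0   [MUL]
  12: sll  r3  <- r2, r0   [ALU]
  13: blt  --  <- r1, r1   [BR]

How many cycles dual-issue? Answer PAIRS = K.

PAIRS = 4

#0 head=0: add i0 WAW r3
#1 head=1: sub i1 WAW r3
#2 head=2: ld i2 no-port MEM/MEM
#3 head=3: st/or i3+i4 dual
#4 head=5: beq/mulh i5+i6 dual
#5 head=7: blt/add i7+i8 dual
#6 head=9: and i9 RAW r2
#7 head=10: mul i10 no-port MUL/MUL
#8 head=11: mulh i11 WAW r3
#9 head=12: sll/blt i12+i13 dual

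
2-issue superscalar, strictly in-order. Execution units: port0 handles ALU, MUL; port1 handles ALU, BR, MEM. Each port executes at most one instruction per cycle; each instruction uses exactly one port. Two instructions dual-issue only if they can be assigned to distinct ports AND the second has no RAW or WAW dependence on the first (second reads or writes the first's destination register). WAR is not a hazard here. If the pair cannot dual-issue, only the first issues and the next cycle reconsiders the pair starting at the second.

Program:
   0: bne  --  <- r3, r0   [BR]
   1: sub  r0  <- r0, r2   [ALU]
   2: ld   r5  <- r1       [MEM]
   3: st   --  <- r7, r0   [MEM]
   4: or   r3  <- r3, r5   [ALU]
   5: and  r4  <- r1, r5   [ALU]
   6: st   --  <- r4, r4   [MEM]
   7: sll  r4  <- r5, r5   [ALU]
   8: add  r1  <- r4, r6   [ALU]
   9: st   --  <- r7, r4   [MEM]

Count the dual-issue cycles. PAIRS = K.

PAIRS = 4

  cy0 -> i0+i1 (bne.BR/sub.ALU) 2-wide
  cy1 -> i2 (ld.MEM) no-port MEM/MEM
  cy2 -> i3+i4 (st.MEM/or.ALU) 2-wide
  cy3 -> i5 (and.ALU) RAW r4
  cy4 -> i6+i7 (st.MEM/sll.ALU) 2-wide
  cy5 -> i8+i9 (add.ALU/st.MEM) 2-wide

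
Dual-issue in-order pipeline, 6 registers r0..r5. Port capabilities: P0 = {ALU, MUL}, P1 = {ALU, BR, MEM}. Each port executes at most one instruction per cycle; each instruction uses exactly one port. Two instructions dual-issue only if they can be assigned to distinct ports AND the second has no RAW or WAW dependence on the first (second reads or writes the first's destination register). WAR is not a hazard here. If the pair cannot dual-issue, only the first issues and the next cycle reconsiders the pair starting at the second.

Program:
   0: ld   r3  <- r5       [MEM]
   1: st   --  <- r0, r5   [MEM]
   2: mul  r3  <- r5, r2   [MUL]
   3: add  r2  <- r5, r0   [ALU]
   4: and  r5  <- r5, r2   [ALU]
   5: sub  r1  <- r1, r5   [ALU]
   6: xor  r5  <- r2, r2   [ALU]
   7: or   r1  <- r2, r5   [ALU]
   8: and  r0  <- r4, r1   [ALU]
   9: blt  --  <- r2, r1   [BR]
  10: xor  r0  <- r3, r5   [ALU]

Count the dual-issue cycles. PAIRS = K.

  cy0 -> i0 (ld) no-port MEM/MEM
  cy1 -> i1+i2 (st+mul) pair
  cy2 -> i3 (add) RAW r2
  cy3 -> i4 (and) RAW r5
  cy4 -> i5+i6 (sub+xor) pair
  cy5 -> i7 (or) RAW r1
  cy6 -> i8+i9 (and+blt) pair
  cy7 -> i10 (xor) tail

PAIRS = 3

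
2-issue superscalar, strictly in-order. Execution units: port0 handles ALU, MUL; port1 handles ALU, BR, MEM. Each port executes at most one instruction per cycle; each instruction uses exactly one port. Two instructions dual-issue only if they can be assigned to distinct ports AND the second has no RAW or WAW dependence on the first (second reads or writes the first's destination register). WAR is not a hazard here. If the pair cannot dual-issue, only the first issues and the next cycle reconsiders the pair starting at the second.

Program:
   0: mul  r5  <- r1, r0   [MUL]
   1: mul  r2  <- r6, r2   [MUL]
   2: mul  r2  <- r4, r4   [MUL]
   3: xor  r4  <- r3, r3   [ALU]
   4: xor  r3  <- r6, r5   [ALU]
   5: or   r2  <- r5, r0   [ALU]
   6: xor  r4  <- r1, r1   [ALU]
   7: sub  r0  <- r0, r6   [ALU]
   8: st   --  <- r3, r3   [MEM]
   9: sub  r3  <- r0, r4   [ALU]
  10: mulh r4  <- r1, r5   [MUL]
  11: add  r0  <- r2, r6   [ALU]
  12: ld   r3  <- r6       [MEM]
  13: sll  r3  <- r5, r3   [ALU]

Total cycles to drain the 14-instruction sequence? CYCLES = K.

CYCLES = 9

[0] i0  mul.MUL  -- no-port MUL/MUL
[1] i1  mul.MUL  -- no-port MUL/MUL
[2] i2,i3  mul.MUL+xor.ALU  -- dual
[3] i4,i5  xor.ALU+or.ALU  -- dual
[4] i6,i7  xor.ALU+sub.ALU  -- dual
[5] i8,i9  st.MEM+sub.ALU  -- dual
[6] i10,i11  mulh.MUL+add.ALU  -- dual
[7] i12  ld.MEM  -- RAW+WAW r3
[8] i13  sll.ALU  -- tail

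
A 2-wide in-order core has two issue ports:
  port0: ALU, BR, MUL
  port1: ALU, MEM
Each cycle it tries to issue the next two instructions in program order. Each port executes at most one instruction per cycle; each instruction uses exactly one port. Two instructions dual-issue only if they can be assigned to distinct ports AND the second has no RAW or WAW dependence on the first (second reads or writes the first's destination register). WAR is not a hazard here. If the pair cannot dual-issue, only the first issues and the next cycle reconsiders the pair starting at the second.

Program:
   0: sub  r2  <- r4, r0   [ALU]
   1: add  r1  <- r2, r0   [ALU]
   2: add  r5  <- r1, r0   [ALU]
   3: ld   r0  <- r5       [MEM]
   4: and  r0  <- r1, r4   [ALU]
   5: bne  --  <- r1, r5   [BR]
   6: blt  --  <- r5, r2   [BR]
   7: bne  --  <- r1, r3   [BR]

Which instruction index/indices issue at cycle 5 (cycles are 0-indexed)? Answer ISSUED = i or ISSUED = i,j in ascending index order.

ISSUED = 6

t=0 i0:sub ; RAW r2
t=1 i1:add ; RAW r1
t=2 i2:add ; RAW r5
t=3 i3:ld ; WAW r0
t=4 i4+i5:and bne ; 2-wide
t=5 i6:blt ; no-port BR/BR
t=6 i7:bne ; tail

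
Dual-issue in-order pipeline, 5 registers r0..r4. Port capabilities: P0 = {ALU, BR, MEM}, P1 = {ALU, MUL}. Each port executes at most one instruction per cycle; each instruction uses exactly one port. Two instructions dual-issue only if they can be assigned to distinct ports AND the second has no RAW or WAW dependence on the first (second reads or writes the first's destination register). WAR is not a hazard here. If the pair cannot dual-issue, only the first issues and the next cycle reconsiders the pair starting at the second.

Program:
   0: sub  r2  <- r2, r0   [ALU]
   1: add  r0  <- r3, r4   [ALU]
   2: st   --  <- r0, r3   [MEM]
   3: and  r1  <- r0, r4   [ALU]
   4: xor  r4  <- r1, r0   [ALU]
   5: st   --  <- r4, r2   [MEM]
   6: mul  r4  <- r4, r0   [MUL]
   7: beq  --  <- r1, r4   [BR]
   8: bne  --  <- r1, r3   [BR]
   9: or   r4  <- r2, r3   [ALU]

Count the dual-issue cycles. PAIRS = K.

t=0 i0+i1:sub/add ; dual
t=1 i2+i3:st/and ; dual
t=2 i4:xor ; RAW r4
t=3 i5+i6:st/mul ; dual
t=4 i7:beq ; no-port BR/BR
t=5 i8+i9:bne/or ; dual

PAIRS = 4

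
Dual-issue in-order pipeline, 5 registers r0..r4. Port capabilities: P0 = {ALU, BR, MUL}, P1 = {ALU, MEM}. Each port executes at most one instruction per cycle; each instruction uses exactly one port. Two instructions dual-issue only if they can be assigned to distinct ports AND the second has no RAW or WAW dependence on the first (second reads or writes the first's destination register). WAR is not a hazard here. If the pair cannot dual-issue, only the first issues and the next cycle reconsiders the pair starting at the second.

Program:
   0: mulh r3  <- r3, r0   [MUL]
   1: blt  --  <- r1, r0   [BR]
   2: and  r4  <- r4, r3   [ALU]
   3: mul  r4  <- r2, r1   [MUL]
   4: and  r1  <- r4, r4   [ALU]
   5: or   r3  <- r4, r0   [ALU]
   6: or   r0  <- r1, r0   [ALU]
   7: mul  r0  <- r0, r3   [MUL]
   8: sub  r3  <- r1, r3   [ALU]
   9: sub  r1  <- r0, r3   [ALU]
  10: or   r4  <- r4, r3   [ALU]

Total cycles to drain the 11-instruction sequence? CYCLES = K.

c0: i0 mulh  no-port MUL/BR
c1: i1,i2 blt+and  pair
c2: i3 mul  RAW r4
c3: i4,i5 and+or  pair
c4: i6 or  RAW+WAW r0
c5: i7,i8 mul+sub  pair
c6: i9,i10 sub+or  pair

CYCLES = 7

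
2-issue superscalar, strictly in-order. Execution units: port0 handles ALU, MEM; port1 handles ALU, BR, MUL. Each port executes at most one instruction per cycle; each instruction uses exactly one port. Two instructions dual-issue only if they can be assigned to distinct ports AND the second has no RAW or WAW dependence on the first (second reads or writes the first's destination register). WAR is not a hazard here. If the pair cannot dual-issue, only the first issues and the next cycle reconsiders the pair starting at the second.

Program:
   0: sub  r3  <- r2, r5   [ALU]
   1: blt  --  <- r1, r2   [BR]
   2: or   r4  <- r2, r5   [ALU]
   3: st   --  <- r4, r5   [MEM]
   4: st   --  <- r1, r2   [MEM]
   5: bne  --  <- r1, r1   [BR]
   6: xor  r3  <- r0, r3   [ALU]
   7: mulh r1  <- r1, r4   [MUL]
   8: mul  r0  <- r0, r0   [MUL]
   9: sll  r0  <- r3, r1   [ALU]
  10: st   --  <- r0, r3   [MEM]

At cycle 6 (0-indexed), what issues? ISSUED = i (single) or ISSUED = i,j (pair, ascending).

ISSUED = 9

t=0 i0,i1:sub.ALU+blt.BR ; dual
t=1 i2:or.ALU ; RAW r4
t=2 i3:st.MEM ; no-port MEM/MEM
t=3 i4,i5:st.MEM+bne.BR ; dual
t=4 i6,i7:xor.ALU+mulh.MUL ; dual
t=5 i8:mul.MUL ; WAW r0
t=6 i9:sll.ALU ; RAW r0
t=7 i10:st.MEM ; tail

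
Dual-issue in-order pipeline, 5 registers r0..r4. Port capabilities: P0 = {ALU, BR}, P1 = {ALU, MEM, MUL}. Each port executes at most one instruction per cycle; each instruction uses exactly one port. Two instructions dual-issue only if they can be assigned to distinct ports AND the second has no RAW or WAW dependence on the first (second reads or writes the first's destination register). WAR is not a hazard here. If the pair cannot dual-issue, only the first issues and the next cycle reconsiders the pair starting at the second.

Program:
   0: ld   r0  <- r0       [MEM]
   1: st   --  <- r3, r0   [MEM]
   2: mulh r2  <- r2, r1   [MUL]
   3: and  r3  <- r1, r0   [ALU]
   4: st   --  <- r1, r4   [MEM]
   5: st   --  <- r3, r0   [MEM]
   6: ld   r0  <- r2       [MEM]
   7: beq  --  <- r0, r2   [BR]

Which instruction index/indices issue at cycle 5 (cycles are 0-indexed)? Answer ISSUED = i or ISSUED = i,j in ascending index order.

ISSUED = 6

#0 head=0: ld.MEM i0 no-port MEM/MEM
#1 head=1: st.MEM i1 no-port MEM/MUL
#2 head=2: mulh.MUL+and.ALU i2/i3 dual
#3 head=4: st.MEM i4 no-port MEM/MEM
#4 head=5: st.MEM i5 no-port MEM/MEM
#5 head=6: ld.MEM i6 RAW r0
#6 head=7: beq.BR i7 tail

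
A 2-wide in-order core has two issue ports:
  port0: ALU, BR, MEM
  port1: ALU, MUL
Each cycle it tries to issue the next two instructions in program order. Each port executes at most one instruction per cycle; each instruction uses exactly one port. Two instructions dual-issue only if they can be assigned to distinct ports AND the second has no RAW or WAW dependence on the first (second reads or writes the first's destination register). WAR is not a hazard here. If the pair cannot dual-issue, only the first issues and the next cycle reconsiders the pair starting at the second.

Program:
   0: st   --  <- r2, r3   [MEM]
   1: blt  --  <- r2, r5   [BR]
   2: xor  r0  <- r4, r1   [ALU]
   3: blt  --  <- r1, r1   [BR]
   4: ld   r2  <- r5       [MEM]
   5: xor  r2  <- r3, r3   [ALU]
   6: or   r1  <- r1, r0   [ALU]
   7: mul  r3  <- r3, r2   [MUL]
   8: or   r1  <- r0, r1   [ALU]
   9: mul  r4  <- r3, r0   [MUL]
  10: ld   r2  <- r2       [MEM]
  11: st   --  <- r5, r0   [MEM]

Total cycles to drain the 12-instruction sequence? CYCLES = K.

CYCLES = 8

[0] i0  st  -- no-port MEM/BR
[1] i1&i2  blt+xor  -- pair
[2] i3  blt  -- no-port BR/MEM
[3] i4  ld  -- WAW r2
[4] i5&i6  xor+or  -- pair
[5] i7&i8  mul+or  -- pair
[6] i9&i10  mul+ld  -- pair
[7] i11  st  -- tail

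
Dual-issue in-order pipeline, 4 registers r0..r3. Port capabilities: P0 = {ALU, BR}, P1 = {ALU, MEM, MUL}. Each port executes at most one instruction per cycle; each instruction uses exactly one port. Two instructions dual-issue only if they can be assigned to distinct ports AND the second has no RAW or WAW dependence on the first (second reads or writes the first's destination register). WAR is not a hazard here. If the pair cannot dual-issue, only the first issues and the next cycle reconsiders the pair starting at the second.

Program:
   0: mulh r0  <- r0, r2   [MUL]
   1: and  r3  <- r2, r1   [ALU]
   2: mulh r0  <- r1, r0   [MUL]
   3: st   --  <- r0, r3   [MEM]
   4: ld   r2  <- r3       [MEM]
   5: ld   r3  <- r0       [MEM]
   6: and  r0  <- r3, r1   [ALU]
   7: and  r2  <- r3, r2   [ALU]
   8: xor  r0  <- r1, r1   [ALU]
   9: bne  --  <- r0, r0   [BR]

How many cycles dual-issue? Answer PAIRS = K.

0. mulh.MUL;and.ALU @i0/i1  | dual
1. mulh.MUL @i2  | no-port MUL/MEM
2. st.MEM @i3  | no-port MEM/MEM
3. ld.MEM @i4  | no-port MEM/MEM
4. ld.MEM @i5  | RAW r3
5. and.ALU;and.ALU @i6/i7  | dual
6. xor.ALU @i8  | RAW r0
7. bne.BR @i9  | tail

PAIRS = 2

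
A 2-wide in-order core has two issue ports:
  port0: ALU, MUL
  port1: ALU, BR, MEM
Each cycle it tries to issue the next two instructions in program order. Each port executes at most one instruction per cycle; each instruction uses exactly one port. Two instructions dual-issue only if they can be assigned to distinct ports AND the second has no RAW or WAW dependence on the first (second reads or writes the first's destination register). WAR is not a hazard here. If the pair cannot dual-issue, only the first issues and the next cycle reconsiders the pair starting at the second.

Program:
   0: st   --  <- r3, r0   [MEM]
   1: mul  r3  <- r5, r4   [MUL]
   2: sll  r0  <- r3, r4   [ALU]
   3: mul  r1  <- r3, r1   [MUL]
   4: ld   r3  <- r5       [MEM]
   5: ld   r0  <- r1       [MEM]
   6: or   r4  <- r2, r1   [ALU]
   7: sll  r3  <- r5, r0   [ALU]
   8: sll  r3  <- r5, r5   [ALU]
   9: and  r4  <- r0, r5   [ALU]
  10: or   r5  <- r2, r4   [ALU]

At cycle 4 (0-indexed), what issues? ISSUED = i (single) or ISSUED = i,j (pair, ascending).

ISSUED = 7

#0 head=0: st.MEM;mul.MUL i0,i1 2-wide
#1 head=2: sll.ALU;mul.MUL i2,i3 2-wide
#2 head=4: ld.MEM i4 no-port MEM/MEM
#3 head=5: ld.MEM;or.ALU i5,i6 2-wide
#4 head=7: sll.ALU i7 WAW r3
#5 head=8: sll.ALU;and.ALU i8,i9 2-wide
#6 head=10: or.ALU i10 tail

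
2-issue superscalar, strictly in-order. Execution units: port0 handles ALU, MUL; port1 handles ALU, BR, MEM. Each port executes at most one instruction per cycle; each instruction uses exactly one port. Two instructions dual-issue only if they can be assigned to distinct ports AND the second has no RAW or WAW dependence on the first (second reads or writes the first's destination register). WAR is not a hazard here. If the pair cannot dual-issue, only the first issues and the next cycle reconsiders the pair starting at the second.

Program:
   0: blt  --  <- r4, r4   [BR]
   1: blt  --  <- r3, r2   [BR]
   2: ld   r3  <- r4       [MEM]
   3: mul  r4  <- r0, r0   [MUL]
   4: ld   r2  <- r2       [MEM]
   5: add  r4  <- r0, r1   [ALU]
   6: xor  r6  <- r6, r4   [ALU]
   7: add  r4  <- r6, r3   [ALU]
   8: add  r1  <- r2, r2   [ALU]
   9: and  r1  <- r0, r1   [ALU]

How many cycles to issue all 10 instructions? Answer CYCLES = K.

[0] i0  blt  -- no-port BR/BR
[1] i1  blt  -- no-port BR/MEM
[2] i2,i3  ld+mul  -- pair
[3] i4,i5  ld+add  -- pair
[4] i6  xor  -- RAW r6
[5] i7,i8  add+add  -- pair
[6] i9  and  -- tail

CYCLES = 7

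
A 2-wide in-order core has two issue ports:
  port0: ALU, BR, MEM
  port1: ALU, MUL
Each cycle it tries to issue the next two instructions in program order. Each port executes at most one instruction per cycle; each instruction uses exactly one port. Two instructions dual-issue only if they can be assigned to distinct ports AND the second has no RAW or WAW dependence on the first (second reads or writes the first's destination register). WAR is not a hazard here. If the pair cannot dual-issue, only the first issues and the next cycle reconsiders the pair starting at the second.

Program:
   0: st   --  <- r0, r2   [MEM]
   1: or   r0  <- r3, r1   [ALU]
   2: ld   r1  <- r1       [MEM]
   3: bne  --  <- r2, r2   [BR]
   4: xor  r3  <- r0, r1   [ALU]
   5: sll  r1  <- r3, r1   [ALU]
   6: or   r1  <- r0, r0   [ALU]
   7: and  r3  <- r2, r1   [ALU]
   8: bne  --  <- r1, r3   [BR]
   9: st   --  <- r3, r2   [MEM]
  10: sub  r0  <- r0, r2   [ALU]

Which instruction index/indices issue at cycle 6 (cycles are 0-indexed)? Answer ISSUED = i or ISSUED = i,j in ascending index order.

[0] i0,i1  st.MEM;or.ALU  -- dual
[1] i2  ld.MEM  -- no-port MEM/BR
[2] i3,i4  bne.BR;xor.ALU  -- dual
[3] i5  sll.ALU  -- WAW r1
[4] i6  or.ALU  -- RAW r1
[5] i7  and.ALU  -- RAW r3
[6] i8  bne.BR  -- no-port BR/MEM
[7] i9,i10  st.MEM;sub.ALU  -- dual

ISSUED = 8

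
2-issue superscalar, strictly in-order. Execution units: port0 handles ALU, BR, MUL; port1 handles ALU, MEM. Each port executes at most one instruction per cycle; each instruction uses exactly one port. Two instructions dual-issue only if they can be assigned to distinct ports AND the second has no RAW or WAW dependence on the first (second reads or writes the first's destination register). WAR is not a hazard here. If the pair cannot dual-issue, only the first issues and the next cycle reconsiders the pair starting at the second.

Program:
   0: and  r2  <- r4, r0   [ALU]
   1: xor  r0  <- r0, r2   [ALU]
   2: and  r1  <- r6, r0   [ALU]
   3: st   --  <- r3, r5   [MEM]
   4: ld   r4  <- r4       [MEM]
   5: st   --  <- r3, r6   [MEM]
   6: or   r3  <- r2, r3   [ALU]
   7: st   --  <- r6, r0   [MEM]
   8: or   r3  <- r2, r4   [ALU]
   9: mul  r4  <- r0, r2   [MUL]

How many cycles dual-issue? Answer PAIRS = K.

t=0 i0:and.ALU ; RAW r2
t=1 i1:xor.ALU ; RAW r0
t=2 i2/i3:and.ALU st.MEM ; 2-wide
t=3 i4:ld.MEM ; no-port MEM/MEM
t=4 i5/i6:st.MEM or.ALU ; 2-wide
t=5 i7/i8:st.MEM or.ALU ; 2-wide
t=6 i9:mul.MUL ; tail

PAIRS = 3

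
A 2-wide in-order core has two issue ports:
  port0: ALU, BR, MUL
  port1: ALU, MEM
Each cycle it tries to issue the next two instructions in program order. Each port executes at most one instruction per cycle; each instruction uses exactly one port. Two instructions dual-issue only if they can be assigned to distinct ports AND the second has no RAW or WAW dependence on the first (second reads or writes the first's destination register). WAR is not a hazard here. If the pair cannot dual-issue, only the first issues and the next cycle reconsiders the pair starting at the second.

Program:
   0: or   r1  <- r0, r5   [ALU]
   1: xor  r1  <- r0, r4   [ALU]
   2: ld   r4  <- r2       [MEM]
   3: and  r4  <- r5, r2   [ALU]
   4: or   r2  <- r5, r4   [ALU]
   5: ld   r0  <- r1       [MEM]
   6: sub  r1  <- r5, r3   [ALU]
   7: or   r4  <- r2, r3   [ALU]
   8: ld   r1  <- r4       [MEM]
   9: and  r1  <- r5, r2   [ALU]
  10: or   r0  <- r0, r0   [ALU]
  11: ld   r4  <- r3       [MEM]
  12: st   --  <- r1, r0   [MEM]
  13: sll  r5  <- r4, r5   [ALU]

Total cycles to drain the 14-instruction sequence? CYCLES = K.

CYCLES = 9

#0 head=0: or.ALU i0 WAW r1
#1 head=1: xor.ALU+ld.MEM i1&i2 pair
#2 head=3: and.ALU i3 RAW r4
#3 head=4: or.ALU+ld.MEM i4&i5 pair
#4 head=6: sub.ALU+or.ALU i6&i7 pair
#5 head=8: ld.MEM i8 WAW r1
#6 head=9: and.ALU+or.ALU i9&i10 pair
#7 head=11: ld.MEM i11 no-port MEM/MEM
#8 head=12: st.MEM+sll.ALU i12&i13 pair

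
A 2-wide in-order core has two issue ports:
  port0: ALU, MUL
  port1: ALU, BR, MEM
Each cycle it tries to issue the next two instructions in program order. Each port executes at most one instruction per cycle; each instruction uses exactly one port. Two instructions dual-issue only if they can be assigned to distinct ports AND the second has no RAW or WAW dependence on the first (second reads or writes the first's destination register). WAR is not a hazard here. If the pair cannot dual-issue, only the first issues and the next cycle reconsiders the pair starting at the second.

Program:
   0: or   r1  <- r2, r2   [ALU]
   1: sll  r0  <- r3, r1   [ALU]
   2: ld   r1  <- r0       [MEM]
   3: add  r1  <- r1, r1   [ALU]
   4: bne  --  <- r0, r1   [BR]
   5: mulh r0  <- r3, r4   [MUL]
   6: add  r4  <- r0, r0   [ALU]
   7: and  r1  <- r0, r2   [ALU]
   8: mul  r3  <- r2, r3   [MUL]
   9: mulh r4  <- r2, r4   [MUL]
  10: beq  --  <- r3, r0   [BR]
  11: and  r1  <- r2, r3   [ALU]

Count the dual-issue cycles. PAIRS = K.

PAIRS = 3

#0 head=0: or.ALU i0 RAW r1
#1 head=1: sll.ALU i1 RAW r0
#2 head=2: ld.MEM i2 RAW+WAW r1
#3 head=3: add.ALU i3 RAW r1
#4 head=4: bne.BR;mulh.MUL i4&i5 pair
#5 head=6: add.ALU;and.ALU i6&i7 pair
#6 head=8: mul.MUL i8 no-port MUL/MUL
#7 head=9: mulh.MUL;beq.BR i9&i10 pair
#8 head=11: and.ALU i11 tail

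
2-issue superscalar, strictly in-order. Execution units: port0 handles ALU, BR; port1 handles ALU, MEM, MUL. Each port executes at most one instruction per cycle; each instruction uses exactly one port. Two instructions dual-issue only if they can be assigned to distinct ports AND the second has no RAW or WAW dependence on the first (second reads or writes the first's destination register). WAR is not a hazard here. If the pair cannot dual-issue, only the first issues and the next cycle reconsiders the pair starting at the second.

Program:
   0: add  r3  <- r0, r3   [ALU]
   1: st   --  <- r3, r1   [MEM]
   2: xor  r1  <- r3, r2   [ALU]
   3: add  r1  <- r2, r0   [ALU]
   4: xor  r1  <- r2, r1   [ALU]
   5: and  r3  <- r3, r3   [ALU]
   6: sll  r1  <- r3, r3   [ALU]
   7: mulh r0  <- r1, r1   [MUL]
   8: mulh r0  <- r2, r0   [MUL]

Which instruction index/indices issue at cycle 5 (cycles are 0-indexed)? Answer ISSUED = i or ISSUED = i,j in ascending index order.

ISSUED = 7

[0] i0  add  -- RAW r3
[1] i1&i2  st;xor  -- dual
[2] i3  add  -- RAW+WAW r1
[3] i4&i5  xor;and  -- dual
[4] i6  sll  -- RAW r1
[5] i7  mulh  -- no-port MUL/MUL
[6] i8  mulh  -- tail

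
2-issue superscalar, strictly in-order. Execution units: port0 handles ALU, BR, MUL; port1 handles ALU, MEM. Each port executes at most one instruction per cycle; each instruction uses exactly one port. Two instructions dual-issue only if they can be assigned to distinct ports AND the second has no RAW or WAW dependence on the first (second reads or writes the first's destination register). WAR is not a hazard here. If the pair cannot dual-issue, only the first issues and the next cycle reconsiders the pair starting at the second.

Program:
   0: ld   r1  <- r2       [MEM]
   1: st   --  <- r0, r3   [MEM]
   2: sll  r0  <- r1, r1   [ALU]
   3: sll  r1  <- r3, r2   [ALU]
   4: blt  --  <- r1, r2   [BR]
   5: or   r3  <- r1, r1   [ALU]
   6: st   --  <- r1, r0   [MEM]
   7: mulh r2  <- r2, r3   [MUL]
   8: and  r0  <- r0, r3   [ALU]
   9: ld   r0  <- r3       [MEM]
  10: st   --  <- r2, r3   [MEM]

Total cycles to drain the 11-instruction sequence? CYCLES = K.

  cy0 -> i0 (ld) no-port MEM/MEM
  cy1 -> i1&i2 (st sll) dual
  cy2 -> i3 (sll) RAW r1
  cy3 -> i4&i5 (blt or) dual
  cy4 -> i6&i7 (st mulh) dual
  cy5 -> i8 (and) WAW r0
  cy6 -> i9 (ld) no-port MEM/MEM
  cy7 -> i10 (st) tail

CYCLES = 8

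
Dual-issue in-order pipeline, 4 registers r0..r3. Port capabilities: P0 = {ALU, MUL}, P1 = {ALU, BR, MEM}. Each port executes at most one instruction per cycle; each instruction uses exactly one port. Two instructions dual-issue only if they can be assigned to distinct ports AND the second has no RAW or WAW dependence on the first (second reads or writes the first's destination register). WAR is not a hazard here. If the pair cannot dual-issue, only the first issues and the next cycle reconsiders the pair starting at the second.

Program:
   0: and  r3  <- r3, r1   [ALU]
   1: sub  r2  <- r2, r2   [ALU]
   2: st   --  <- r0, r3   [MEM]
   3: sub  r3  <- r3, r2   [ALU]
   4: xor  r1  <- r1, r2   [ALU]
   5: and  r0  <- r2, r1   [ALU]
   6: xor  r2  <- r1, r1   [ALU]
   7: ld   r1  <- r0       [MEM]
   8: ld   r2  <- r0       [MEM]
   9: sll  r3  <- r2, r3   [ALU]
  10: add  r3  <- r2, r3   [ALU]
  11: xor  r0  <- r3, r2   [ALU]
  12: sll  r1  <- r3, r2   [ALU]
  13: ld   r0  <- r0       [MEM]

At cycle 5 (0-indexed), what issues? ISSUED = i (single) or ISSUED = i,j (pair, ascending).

ISSUED = 8

  cy0 -> i0,i1 (and+sub) dual
  cy1 -> i2,i3 (st+sub) dual
  cy2 -> i4 (xor) RAW r1
  cy3 -> i5,i6 (and+xor) dual
  cy4 -> i7 (ld) no-port MEM/MEM
  cy5 -> i8 (ld) RAW r2
  cy6 -> i9 (sll) RAW+WAW r3
  cy7 -> i10 (add) RAW r3
  cy8 -> i11,i12 (xor+sll) dual
  cy9 -> i13 (ld) tail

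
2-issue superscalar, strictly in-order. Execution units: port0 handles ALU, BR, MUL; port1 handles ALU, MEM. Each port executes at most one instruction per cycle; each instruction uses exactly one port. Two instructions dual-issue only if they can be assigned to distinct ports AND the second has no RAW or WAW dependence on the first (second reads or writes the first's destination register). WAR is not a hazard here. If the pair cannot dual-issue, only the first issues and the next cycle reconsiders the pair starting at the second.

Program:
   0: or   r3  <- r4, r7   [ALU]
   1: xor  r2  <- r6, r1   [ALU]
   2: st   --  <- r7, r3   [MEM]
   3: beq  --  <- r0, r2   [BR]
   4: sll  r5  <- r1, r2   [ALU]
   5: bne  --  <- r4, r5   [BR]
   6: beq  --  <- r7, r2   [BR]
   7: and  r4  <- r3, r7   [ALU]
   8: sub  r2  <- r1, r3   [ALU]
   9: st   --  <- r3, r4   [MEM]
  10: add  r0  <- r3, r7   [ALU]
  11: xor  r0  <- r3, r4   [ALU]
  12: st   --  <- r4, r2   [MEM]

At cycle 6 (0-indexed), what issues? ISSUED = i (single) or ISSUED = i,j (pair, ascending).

ISSUED = 10

t=0 i0,i1:or.ALU;xor.ALU ; dual
t=1 i2,i3:st.MEM;beq.BR ; dual
t=2 i4:sll.ALU ; RAW r5
t=3 i5:bne.BR ; no-port BR/BR
t=4 i6,i7:beq.BR;and.ALU ; dual
t=5 i8,i9:sub.ALU;st.MEM ; dual
t=6 i10:add.ALU ; WAW r0
t=7 i11,i12:xor.ALU;st.MEM ; dual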